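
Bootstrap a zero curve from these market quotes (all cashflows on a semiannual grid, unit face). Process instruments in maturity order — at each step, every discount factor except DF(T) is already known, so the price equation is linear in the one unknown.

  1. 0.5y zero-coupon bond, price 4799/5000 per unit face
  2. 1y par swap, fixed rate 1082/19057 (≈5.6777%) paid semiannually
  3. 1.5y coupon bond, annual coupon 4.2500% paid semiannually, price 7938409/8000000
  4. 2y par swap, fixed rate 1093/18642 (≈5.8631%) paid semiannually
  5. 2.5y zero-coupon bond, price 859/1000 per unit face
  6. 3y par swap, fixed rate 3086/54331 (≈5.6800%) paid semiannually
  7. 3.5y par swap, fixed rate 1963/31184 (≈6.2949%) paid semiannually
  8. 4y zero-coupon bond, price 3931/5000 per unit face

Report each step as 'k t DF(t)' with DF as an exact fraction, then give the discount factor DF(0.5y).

step 1 [0.5y] zero: DF = P = 4799/5000 ≈ 0.959800
step 2 [1y] swap r/2=541/19057: DF=(1 − 541/19057·(0.959800))/(1+541/19057) = 9459/10000 ≈ 0.945900
step 3 [1.5y] bond c/2=17/800: DF=(7938409/8000000 − 17/800·(0.959800+0.945900))/(1+17/800) = 233/250 ≈ 0.932000
step 4 [2y] swap r/2=1093/37284: DF=(1 − 1093/37284·(0.959800+0.945900+0.932000))/(1+1093/37284) = 8907/10000 ≈ 0.890700
step 5 [2.5y] zero: DF = P = 859/1000 ≈ 0.859000
step 6 [3y] swap r/2=1543/54331: DF=(1 − 1543/54331·(0.959800+0.945900+0.932000+0.890700+0.859000))/(1+1543/54331) = 8457/10000 ≈ 0.845700
step 7 [3.5y] swap r/2=1963/62368: DF=(1 − 1963/62368·(0.959800+0.945900+0.932000+0.890700+0.859000+0.845700))/(1+1963/62368) = 8037/10000 ≈ 0.803700
step 8 [4y] zero: DF = P = 3931/5000 ≈ 0.786200

1 1/2 4799/5000
2 1 9459/10000
3 3/2 233/250
4 2 8907/10000
5 5/2 859/1000
6 3 8457/10000
7 7/2 8037/10000
8 4 3931/5000
DF(0.5y) = 4799/5000 ≈ 0.959800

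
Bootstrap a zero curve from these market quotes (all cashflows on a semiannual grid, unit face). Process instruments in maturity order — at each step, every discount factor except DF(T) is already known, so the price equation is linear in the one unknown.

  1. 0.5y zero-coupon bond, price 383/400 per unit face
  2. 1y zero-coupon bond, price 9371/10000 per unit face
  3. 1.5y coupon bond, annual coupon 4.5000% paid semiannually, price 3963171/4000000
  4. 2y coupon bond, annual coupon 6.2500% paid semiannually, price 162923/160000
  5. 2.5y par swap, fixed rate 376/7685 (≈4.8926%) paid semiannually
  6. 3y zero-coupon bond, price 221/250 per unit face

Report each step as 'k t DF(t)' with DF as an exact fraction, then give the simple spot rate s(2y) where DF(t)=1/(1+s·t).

1 1/2 383/400
2 1 9371/10000
3 3/2 9273/10000
4 2 9019/10000
5 5/2 1109/1250
6 3 221/250
s(2y) = (1/(9019/10000) − 1)/(2) = 981/18038 ≈ 5.4385%

step 1 [0.5y] zero: DF = P = 383/400 ≈ 0.957500
step 2 [1y] zero: DF = P = 9371/10000 ≈ 0.937100
step 3 [1.5y] bond c/2=9/400: DF=(3963171/4000000 − 9/400·(0.957500+0.937100))/(1+9/400) = 9273/10000 ≈ 0.927300
step 4 [2y] bond c/2=1/32: DF=(162923/160000 − 1/32·(0.957500+0.937100+0.927300))/(1+1/32) = 9019/10000 ≈ 0.901900
step 5 [2.5y] swap r/2=188/7685: DF=(1 − 188/7685·(0.957500+0.937100+0.927300+0.901900))/(1+188/7685) = 1109/1250 ≈ 0.887200
step 6 [3y] zero: DF = P = 221/250 ≈ 0.884000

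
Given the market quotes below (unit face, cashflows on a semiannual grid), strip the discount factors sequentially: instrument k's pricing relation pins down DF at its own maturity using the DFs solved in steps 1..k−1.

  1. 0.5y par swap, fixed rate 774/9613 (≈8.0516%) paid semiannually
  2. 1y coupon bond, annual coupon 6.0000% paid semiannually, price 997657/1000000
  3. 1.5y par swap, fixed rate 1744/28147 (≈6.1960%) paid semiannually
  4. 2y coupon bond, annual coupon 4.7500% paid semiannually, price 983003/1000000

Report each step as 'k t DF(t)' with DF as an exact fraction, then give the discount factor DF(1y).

step 1 [0.5y] swap r/2=387/9613: DF=(1 − 387/9613·(0))/(1+387/9613) = 9613/10000 ≈ 0.961300
step 2 [1y] bond c/2=3/100: DF=(997657/1000000 − 3/100·(0.961300))/(1+3/100) = 4703/5000 ≈ 0.940600
step 3 [1.5y] swap r/2=872/28147: DF=(1 − 872/28147·(0.961300+0.940600))/(1+872/28147) = 1141/1250 ≈ 0.912800
step 4 [2y] bond c/2=19/800: DF=(983003/1000000 − 19/800·(0.961300+0.940600+0.912800))/(1+19/800) = 8949/10000 ≈ 0.894900

1 1/2 9613/10000
2 1 4703/5000
3 3/2 1141/1250
4 2 8949/10000
DF(1y) = 4703/5000 ≈ 0.940600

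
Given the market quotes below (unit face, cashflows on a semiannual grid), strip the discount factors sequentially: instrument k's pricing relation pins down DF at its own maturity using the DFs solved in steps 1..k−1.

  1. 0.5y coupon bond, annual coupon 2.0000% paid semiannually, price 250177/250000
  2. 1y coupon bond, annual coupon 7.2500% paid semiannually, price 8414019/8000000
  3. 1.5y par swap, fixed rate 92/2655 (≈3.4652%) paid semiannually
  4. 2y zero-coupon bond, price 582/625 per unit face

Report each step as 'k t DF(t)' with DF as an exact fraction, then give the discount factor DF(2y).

step 1 [0.5y] bond c/2=1/100: DF=(250177/250000 − 1/100·(0))/(1+1/100) = 2477/2500 ≈ 0.990800
step 2 [1y] bond c/2=29/800: DF=(8414019/8000000 − 29/800·(0.990800))/(1+29/800) = 9803/10000 ≈ 0.980300
step 3 [1.5y] swap r/2=46/2655: DF=(1 − 46/2655·(0.990800+0.980300))/(1+46/2655) = 4747/5000 ≈ 0.949400
step 4 [2y] zero: DF = P = 582/625 ≈ 0.931200

1 1/2 2477/2500
2 1 9803/10000
3 3/2 4747/5000
4 2 582/625
DF(2y) = 582/625 ≈ 0.931200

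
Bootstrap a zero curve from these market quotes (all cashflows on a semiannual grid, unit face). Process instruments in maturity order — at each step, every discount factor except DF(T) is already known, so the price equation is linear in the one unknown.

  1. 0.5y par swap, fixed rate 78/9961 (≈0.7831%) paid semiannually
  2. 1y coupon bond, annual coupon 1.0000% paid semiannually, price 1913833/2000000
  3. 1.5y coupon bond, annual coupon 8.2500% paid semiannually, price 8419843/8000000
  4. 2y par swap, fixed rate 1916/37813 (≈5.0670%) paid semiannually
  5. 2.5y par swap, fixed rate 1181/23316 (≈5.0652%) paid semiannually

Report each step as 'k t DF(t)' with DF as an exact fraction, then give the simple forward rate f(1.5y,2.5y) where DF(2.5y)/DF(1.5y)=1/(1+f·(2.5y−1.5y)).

1 1/2 9961/10000
2 1 592/625
3 3/2 4669/5000
4 2 4521/5000
5 5/2 8819/10000
f(1.5y,2.5y) = ((4669/5000)/(8819/10000) − 1)/(1) = 519/8819 ≈ 5.8850%

step 1 [0.5y] swap r/2=39/9961: DF=(1 − 39/9961·(0))/(1+39/9961) = 9961/10000 ≈ 0.996100
step 2 [1y] bond c/2=1/200: DF=(1913833/2000000 − 1/200·(0.996100))/(1+1/200) = 592/625 ≈ 0.947200
step 3 [1.5y] bond c/2=33/800: DF=(8419843/8000000 − 33/800·(0.996100+0.947200))/(1+33/800) = 4669/5000 ≈ 0.933800
step 4 [2y] swap r/2=958/37813: DF=(1 − 958/37813·(0.996100+0.947200+0.933800))/(1+958/37813) = 4521/5000 ≈ 0.904200
step 5 [2.5y] swap r/2=1181/46632: DF=(1 − 1181/46632·(0.996100+0.947200+0.933800+0.904200))/(1+1181/46632) = 8819/10000 ≈ 0.881900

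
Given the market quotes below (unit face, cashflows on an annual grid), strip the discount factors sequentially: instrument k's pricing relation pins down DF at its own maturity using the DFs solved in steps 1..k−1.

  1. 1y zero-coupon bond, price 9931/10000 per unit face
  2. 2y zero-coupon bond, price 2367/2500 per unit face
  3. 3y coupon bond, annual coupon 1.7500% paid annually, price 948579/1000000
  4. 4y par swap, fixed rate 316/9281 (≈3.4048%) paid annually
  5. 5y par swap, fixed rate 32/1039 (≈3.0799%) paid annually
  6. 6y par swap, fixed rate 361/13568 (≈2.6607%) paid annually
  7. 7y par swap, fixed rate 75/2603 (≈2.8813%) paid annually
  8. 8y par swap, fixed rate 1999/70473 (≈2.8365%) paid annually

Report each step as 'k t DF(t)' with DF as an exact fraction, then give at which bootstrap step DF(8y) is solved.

1 1 9931/10000
2 2 2367/2500
3 3 8989/10000
4 4 546/625
5 5 537/625
6 6 2139/2500
7 7 41/50
8 8 8001/10000
DF(8y) is solved at step 8

step 1 [1y] zero: DF = P = 9931/10000 ≈ 0.993100
step 2 [2y] zero: DF = P = 2367/2500 ≈ 0.946800
step 3 [3y] bond c/1=7/400: DF=(948579/1000000 − 7/400·(0.993100+0.946800))/(1+7/400) = 8989/10000 ≈ 0.898900
step 4 [4y] swap r/1=316/9281: DF=(1 − 316/9281·(0.993100+0.946800+0.898900))/(1+316/9281) = 546/625 ≈ 0.873600
step 5 [5y] swap r/1=32/1039: DF=(1 − 32/1039·(0.993100+0.946800+0.898900+0.873600))/(1+32/1039) = 537/625 ≈ 0.859200
step 6 [6y] swap r/1=361/13568: DF=(1 − 361/13568·(0.993100+0.946800+0.898900+0.873600+0.859200))/(1+361/13568) = 2139/2500 ≈ 0.855600
step 7 [7y] swap r/1=75/2603: DF=(1 − 75/2603·(0.993100+0.946800+0.898900+0.873600+0.859200+0.855600))/(1+75/2603) = 41/50 ≈ 0.820000
step 8 [8y] swap r/1=1999/70473: DF=(1 − 1999/70473·(0.993100+0.946800+0.898900+0.873600+0.859200+0.855600+0.820000))/(1+1999/70473) = 8001/10000 ≈ 0.800100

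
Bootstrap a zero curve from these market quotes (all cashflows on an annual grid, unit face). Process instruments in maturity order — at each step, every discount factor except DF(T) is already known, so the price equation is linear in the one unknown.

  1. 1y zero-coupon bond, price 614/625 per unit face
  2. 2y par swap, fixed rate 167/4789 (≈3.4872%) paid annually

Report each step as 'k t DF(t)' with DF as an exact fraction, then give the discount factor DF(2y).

step 1 [1y] zero: DF = P = 614/625 ≈ 0.982400
step 2 [2y] swap r/1=167/4789: DF=(1 − 167/4789·(0.982400))/(1+167/4789) = 2333/2500 ≈ 0.933200

1 1 614/625
2 2 2333/2500
DF(2y) = 2333/2500 ≈ 0.933200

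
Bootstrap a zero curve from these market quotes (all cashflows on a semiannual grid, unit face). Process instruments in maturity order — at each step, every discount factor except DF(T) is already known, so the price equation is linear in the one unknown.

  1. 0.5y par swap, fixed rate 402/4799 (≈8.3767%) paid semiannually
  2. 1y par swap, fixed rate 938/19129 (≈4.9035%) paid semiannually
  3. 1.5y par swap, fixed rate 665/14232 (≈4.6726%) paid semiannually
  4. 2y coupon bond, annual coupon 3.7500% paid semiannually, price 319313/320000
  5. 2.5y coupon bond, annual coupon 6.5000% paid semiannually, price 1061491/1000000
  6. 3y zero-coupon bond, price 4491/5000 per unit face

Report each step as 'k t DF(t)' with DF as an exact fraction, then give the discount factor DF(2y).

1 1/2 4799/5000
2 1 9531/10000
3 3/2 1867/2000
4 2 9271/10000
5 5/2 9093/10000
6 3 4491/5000
DF(2y) = 9271/10000 ≈ 0.927100

step 1 [0.5y] swap r/2=201/4799: DF=(1 − 201/4799·(0))/(1+201/4799) = 4799/5000 ≈ 0.959800
step 2 [1y] swap r/2=469/19129: DF=(1 − 469/19129·(0.959800))/(1+469/19129) = 9531/10000 ≈ 0.953100
step 3 [1.5y] swap r/2=665/28464: DF=(1 − 665/28464·(0.959800+0.953100))/(1+665/28464) = 1867/2000 ≈ 0.933500
step 4 [2y] bond c/2=3/160: DF=(319313/320000 − 3/160·(0.959800+0.953100+0.933500))/(1+3/160) = 9271/10000 ≈ 0.927100
step 5 [2.5y] bond c/2=13/400: DF=(1061491/1000000 − 13/400·(0.959800+0.953100+0.933500+0.927100))/(1+13/400) = 9093/10000 ≈ 0.909300
step 6 [3y] zero: DF = P = 4491/5000 ≈ 0.898200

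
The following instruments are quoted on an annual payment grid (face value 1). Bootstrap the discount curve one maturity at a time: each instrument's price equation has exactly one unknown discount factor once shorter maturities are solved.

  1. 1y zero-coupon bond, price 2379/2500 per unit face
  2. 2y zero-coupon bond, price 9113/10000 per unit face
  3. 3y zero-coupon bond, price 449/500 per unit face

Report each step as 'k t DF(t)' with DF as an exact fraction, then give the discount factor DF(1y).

1 1 2379/2500
2 2 9113/10000
3 3 449/500
DF(1y) = 2379/2500 ≈ 0.951600

step 1 [1y] zero: DF = P = 2379/2500 ≈ 0.951600
step 2 [2y] zero: DF = P = 9113/10000 ≈ 0.911300
step 3 [3y] zero: DF = P = 449/500 ≈ 0.898000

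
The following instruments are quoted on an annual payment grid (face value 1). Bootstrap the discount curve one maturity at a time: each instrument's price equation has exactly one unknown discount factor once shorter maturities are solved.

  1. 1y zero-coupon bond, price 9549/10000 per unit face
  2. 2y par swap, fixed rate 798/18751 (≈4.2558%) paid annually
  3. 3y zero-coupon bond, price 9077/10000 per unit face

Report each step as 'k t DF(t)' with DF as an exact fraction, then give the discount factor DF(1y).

1 1 9549/10000
2 2 4601/5000
3 3 9077/10000
DF(1y) = 9549/10000 ≈ 0.954900

step 1 [1y] zero: DF = P = 9549/10000 ≈ 0.954900
step 2 [2y] swap r/1=798/18751: DF=(1 − 798/18751·(0.954900))/(1+798/18751) = 4601/5000 ≈ 0.920200
step 3 [3y] zero: DF = P = 9077/10000 ≈ 0.907700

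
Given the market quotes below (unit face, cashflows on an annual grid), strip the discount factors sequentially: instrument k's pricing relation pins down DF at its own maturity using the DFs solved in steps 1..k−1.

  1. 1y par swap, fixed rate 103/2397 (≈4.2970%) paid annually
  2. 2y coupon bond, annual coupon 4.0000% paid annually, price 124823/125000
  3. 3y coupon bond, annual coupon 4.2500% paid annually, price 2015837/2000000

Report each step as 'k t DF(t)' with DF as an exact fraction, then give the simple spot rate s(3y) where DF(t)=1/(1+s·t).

1 1 2397/2500
2 2 9233/10000
3 3 8901/10000
s(3y) = (1/(8901/10000) − 1)/(3) = 1099/26703 ≈ 4.1156%

step 1 [1y] swap r/1=103/2397: DF=(1 − 103/2397·(0))/(1+103/2397) = 2397/2500 ≈ 0.958800
step 2 [2y] bond c/1=1/25: DF=(124823/125000 − 1/25·(0.958800))/(1+1/25) = 9233/10000 ≈ 0.923300
step 3 [3y] bond c/1=17/400: DF=(2015837/2000000 − 17/400·(0.958800+0.923300))/(1+17/400) = 8901/10000 ≈ 0.890100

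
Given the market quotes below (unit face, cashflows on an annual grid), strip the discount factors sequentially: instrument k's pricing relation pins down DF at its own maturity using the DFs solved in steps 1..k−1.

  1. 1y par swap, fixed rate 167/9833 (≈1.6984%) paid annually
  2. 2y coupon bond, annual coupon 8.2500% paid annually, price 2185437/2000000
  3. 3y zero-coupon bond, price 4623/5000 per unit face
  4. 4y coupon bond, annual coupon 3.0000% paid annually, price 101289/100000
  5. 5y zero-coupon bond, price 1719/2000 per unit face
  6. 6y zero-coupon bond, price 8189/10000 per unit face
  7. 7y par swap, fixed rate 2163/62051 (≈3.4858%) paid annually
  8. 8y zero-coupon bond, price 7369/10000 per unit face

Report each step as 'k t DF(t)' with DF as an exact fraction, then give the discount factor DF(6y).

1 1 9833/10000
2 2 1869/2000
3 3 4623/5000
4 4 4503/5000
5 5 1719/2000
6 6 8189/10000
7 7 7837/10000
8 8 7369/10000
DF(6y) = 8189/10000 ≈ 0.818900

step 1 [1y] swap r/1=167/9833: DF=(1 − 167/9833·(0))/(1+167/9833) = 9833/10000 ≈ 0.983300
step 2 [2y] bond c/1=33/400: DF=(2185437/2000000 − 33/400·(0.983300))/(1+33/400) = 1869/2000 ≈ 0.934500
step 3 [3y] zero: DF = P = 4623/5000 ≈ 0.924600
step 4 [4y] bond c/1=3/100: DF=(101289/100000 − 3/100·(0.983300+0.934500+0.924600))/(1+3/100) = 4503/5000 ≈ 0.900600
step 5 [5y] zero: DF = P = 1719/2000 ≈ 0.859500
step 6 [6y] zero: DF = P = 8189/10000 ≈ 0.818900
step 7 [7y] swap r/1=2163/62051: DF=(1 − 2163/62051·(0.983300+0.934500+0.924600+0.900600+0.859500+0.818900))/(1+2163/62051) = 7837/10000 ≈ 0.783700
step 8 [8y] zero: DF = P = 7369/10000 ≈ 0.736900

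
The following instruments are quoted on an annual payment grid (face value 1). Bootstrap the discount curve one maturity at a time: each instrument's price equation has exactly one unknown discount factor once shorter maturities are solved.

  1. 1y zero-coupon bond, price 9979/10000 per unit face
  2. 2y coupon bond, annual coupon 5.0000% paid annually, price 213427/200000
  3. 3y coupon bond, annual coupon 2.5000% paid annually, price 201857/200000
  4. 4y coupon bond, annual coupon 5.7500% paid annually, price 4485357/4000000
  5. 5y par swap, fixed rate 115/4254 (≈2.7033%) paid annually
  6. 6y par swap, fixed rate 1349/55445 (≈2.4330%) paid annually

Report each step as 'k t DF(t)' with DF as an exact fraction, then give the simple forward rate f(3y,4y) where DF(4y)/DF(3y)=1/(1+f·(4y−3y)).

step 1 [1y] zero: DF = P = 9979/10000 ≈ 0.997900
step 2 [2y] bond c/1=1/20: DF=(213427/200000 − 1/20·(0.997900))/(1+1/20) = 1211/1250 ≈ 0.968800
step 3 [3y] bond c/1=1/40: DF=(201857/200000 − 1/40·(0.997900+0.968800))/(1+1/40) = 9367/10000 ≈ 0.936700
step 4 [4y] bond c/1=23/400: DF=(4485357/4000000 − 23/400·(0.997900+0.968800+0.936700))/(1+23/400) = 361/400 ≈ 0.902500
step 5 [5y] swap r/1=115/4254: DF=(1 − 115/4254·(0.997900+0.968800+0.936700+0.902500))/(1+115/4254) = 1747/2000 ≈ 0.873500
step 6 [6y] swap r/1=1349/55445: DF=(1 − 1349/55445·(0.997900+0.968800+0.936700+0.902500+0.873500))/(1+1349/55445) = 8651/10000 ≈ 0.865100

1 1 9979/10000
2 2 1211/1250
3 3 9367/10000
4 4 361/400
5 5 1747/2000
6 6 8651/10000
f(3y,4y) = ((9367/10000)/(361/400) − 1)/(1) = 18/475 ≈ 3.7895%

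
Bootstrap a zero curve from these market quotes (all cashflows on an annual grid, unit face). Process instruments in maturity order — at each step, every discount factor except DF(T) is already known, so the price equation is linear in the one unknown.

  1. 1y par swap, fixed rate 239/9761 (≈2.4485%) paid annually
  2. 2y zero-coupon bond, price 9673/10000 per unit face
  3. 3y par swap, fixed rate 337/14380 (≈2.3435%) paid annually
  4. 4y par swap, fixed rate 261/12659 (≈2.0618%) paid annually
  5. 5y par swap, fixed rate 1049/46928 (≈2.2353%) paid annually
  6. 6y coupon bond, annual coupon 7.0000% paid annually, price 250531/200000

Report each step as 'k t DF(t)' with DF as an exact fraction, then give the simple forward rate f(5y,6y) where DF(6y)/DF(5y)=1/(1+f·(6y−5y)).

1 1 9761/10000
2 2 9673/10000
3 3 4663/5000
4 4 9217/10000
5 5 8951/10000
6 6 8637/10000
f(5y,6y) = ((8951/10000)/(8637/10000) − 1)/(1) = 314/8637 ≈ 3.6355%

step 1 [1y] swap r/1=239/9761: DF=(1 − 239/9761·(0))/(1+239/9761) = 9761/10000 ≈ 0.976100
step 2 [2y] zero: DF = P = 9673/10000 ≈ 0.967300
step 3 [3y] swap r/1=337/14380: DF=(1 − 337/14380·(0.976100+0.967300))/(1+337/14380) = 4663/5000 ≈ 0.932600
step 4 [4y] swap r/1=261/12659: DF=(1 − 261/12659·(0.976100+0.967300+0.932600))/(1+261/12659) = 9217/10000 ≈ 0.921700
step 5 [5y] swap r/1=1049/46928: DF=(1 − 1049/46928·(0.976100+0.967300+0.932600+0.921700))/(1+1049/46928) = 8951/10000 ≈ 0.895100
step 6 [6y] bond c/1=7/100: DF=(250531/200000 − 7/100·(0.976100+0.967300+0.932600+0.921700+0.895100))/(1+7/100) = 8637/10000 ≈ 0.863700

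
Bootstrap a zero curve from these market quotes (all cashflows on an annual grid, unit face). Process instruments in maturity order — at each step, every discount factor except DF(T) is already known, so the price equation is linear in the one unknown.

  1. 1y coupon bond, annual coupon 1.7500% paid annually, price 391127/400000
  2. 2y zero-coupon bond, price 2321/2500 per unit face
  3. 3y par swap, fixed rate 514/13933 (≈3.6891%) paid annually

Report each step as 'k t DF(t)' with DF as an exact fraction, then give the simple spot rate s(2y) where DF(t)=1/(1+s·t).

step 1 [1y] bond c/1=7/400: DF=(391127/400000 − 7/400·(0))/(1+7/400) = 961/1000 ≈ 0.961000
step 2 [2y] zero: DF = P = 2321/2500 ≈ 0.928400
step 3 [3y] swap r/1=514/13933: DF=(1 − 514/13933·(0.961000+0.928400))/(1+514/13933) = 2243/2500 ≈ 0.897200

1 1 961/1000
2 2 2321/2500
3 3 2243/2500
s(2y) = (1/(2321/2500) − 1)/(2) = 179/4642 ≈ 3.8561%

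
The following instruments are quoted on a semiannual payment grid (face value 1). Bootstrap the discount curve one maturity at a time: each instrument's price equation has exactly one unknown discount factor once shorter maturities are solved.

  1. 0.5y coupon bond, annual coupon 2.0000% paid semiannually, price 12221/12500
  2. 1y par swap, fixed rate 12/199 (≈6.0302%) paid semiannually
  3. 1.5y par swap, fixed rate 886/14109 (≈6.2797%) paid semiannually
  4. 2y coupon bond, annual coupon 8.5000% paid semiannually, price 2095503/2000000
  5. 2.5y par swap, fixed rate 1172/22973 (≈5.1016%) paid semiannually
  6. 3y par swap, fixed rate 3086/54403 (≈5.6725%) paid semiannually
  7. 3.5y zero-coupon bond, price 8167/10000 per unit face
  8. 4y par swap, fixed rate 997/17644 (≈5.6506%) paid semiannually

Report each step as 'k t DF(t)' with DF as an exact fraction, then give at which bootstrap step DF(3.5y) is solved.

1 1/2 121/125
2 1 589/625
3 3/2 4557/5000
4 2 89/100
5 5/2 2207/2500
6 3 8457/10000
7 7/2 8167/10000
8 4 4003/5000
DF(3.5y) is solved at step 7

step 1 [0.5y] bond c/2=1/100: DF=(12221/12500 − 1/100·(0))/(1+1/100) = 121/125 ≈ 0.968000
step 2 [1y] swap r/2=6/199: DF=(1 − 6/199·(0.968000))/(1+6/199) = 589/625 ≈ 0.942400
step 3 [1.5y] swap r/2=443/14109: DF=(1 − 443/14109·(0.968000+0.942400))/(1+443/14109) = 4557/5000 ≈ 0.911400
step 4 [2y] bond c/2=17/400: DF=(2095503/2000000 − 17/400·(0.968000+0.942400+0.911400))/(1+17/400) = 89/100 ≈ 0.890000
step 5 [2.5y] swap r/2=586/22973: DF=(1 − 586/22973·(0.968000+0.942400+0.911400+0.890000))/(1+586/22973) = 2207/2500 ≈ 0.882800
step 6 [3y] swap r/2=1543/54403: DF=(1 − 1543/54403·(0.968000+0.942400+0.911400+0.890000+0.882800))/(1+1543/54403) = 8457/10000 ≈ 0.845700
step 7 [3.5y] zero: DF = P = 8167/10000 ≈ 0.816700
step 8 [4y] swap r/2=997/35288: DF=(1 − 997/35288·(0.968000+0.942400+0.911400+0.890000+0.882800+0.845700+0.816700))/(1+997/35288) = 4003/5000 ≈ 0.800600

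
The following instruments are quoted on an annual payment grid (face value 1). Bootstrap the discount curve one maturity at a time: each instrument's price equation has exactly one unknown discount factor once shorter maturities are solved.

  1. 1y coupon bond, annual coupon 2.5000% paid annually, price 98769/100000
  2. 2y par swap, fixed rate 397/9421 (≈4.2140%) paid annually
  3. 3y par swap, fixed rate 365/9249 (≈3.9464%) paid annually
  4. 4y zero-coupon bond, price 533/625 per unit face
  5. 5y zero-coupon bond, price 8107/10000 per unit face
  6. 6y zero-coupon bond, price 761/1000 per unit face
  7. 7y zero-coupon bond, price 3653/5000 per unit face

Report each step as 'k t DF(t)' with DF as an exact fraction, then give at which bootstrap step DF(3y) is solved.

1 1 2409/2500
2 2 4603/5000
3 3 1781/2000
4 4 533/625
5 5 8107/10000
6 6 761/1000
7 7 3653/5000
DF(3y) is solved at step 3

step 1 [1y] bond c/1=1/40: DF=(98769/100000 − 1/40·(0))/(1+1/40) = 2409/2500 ≈ 0.963600
step 2 [2y] swap r/1=397/9421: DF=(1 − 397/9421·(0.963600))/(1+397/9421) = 4603/5000 ≈ 0.920600
step 3 [3y] swap r/1=365/9249: DF=(1 − 365/9249·(0.963600+0.920600))/(1+365/9249) = 1781/2000 ≈ 0.890500
step 4 [4y] zero: DF = P = 533/625 ≈ 0.852800
step 5 [5y] zero: DF = P = 8107/10000 ≈ 0.810700
step 6 [6y] zero: DF = P = 761/1000 ≈ 0.761000
step 7 [7y] zero: DF = P = 3653/5000 ≈ 0.730600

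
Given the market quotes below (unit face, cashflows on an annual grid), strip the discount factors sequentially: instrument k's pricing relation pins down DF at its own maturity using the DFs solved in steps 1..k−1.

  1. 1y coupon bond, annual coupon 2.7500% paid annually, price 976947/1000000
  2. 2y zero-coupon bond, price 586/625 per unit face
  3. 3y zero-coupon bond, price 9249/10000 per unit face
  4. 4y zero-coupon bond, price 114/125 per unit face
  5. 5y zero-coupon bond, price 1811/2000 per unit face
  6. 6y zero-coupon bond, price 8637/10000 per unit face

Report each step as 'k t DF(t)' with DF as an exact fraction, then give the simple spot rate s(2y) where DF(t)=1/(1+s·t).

1 1 2377/2500
2 2 586/625
3 3 9249/10000
4 4 114/125
5 5 1811/2000
6 6 8637/10000
s(2y) = (1/(586/625) − 1)/(2) = 39/1172 ≈ 3.3276%

step 1 [1y] bond c/1=11/400: DF=(976947/1000000 − 11/400·(0))/(1+11/400) = 2377/2500 ≈ 0.950800
step 2 [2y] zero: DF = P = 586/625 ≈ 0.937600
step 3 [3y] zero: DF = P = 9249/10000 ≈ 0.924900
step 4 [4y] zero: DF = P = 114/125 ≈ 0.912000
step 5 [5y] zero: DF = P = 1811/2000 ≈ 0.905500
step 6 [6y] zero: DF = P = 8637/10000 ≈ 0.863700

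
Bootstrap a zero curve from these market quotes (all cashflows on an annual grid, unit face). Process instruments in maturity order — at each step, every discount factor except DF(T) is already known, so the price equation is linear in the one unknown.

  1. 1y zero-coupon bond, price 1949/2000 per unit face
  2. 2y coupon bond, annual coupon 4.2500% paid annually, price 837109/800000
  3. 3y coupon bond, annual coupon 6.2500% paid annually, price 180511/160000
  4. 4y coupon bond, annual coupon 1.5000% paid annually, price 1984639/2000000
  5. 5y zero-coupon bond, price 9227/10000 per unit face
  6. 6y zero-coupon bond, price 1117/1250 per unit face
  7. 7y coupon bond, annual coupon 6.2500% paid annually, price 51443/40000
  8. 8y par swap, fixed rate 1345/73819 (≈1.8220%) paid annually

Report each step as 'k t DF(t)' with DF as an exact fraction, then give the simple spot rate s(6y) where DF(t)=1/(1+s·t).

1 1 1949/2000
2 2 241/250
3 3 4739/5000
4 4 187/200
5 5 9227/10000
6 6 1117/1250
7 7 2197/2500
8 8 1731/2000
s(6y) = (1/(1117/1250) − 1)/(6) = 133/6702 ≈ 1.9845%

step 1 [1y] zero: DF = P = 1949/2000 ≈ 0.974500
step 2 [2y] bond c/1=17/400: DF=(837109/800000 − 17/400·(0.974500))/(1+17/400) = 241/250 ≈ 0.964000
step 3 [3y] bond c/1=1/16: DF=(180511/160000 − 1/16·(0.974500+0.964000))/(1+1/16) = 4739/5000 ≈ 0.947800
step 4 [4y] bond c/1=3/200: DF=(1984639/2000000 − 3/200·(0.974500+0.964000+0.947800))/(1+3/200) = 187/200 ≈ 0.935000
step 5 [5y] zero: DF = P = 9227/10000 ≈ 0.922700
step 6 [6y] zero: DF = P = 1117/1250 ≈ 0.893600
step 7 [7y] bond c/1=1/16: DF=(51443/40000 − 1/16·(0.974500+0.964000+0.947800+0.935000+0.922700+0.893600))/(1+1/16) = 2197/2500 ≈ 0.878800
step 8 [8y] swap r/1=1345/73819: DF=(1 − 1345/73819·(0.974500+0.964000+0.947800+0.935000+0.922700+0.893600+0.878800))/(1+1345/73819) = 1731/2000 ≈ 0.865500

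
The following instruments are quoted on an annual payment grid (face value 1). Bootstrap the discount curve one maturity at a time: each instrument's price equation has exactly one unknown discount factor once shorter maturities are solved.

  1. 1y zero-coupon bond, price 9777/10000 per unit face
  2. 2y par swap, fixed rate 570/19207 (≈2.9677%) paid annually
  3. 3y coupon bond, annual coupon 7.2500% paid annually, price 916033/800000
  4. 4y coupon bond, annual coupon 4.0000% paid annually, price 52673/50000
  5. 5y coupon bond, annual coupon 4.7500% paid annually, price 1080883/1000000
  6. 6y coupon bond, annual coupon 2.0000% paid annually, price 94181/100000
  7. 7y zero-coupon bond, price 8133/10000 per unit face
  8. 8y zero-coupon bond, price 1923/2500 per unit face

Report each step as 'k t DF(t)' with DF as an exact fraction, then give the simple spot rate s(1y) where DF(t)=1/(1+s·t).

step 1 [1y] zero: DF = P = 9777/10000 ≈ 0.977700
step 2 [2y] swap r/1=570/19207: DF=(1 − 570/19207·(0.977700))/(1+570/19207) = 943/1000 ≈ 0.943000
step 3 [3y] bond c/1=29/400: DF=(916033/800000 − 29/400·(0.977700+0.943000))/(1+29/400) = 4689/5000 ≈ 0.937800
step 4 [4y] bond c/1=1/25: DF=(52673/50000 − 1/25·(0.977700+0.943000+0.937800))/(1+1/25) = 903/1000 ≈ 0.903000
step 5 [5y] bond c/1=19/400: DF=(1080883/1000000 − 19/400·(0.977700+0.943000+0.937800+0.903000))/(1+19/400) = 8613/10000 ≈ 0.861300
step 6 [6y] bond c/1=1/50: DF=(94181/100000 − 1/50·(0.977700+0.943000+0.937800+0.903000+0.861300))/(1+1/50) = 8327/10000 ≈ 0.832700
step 7 [7y] zero: DF = P = 8133/10000 ≈ 0.813300
step 8 [8y] zero: DF = P = 1923/2500 ≈ 0.769200

1 1 9777/10000
2 2 943/1000
3 3 4689/5000
4 4 903/1000
5 5 8613/10000
6 6 8327/10000
7 7 8133/10000
8 8 1923/2500
s(1y) = (1/(9777/10000) − 1)/(1) = 223/9777 ≈ 2.2809%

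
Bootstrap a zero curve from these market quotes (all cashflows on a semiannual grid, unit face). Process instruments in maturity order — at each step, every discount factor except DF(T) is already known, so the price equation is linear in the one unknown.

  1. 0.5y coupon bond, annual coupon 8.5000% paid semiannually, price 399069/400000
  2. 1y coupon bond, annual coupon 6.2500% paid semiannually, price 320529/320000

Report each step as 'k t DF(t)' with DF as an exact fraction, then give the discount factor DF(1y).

1 1/2 957/1000
2 1 9423/10000
DF(1y) = 9423/10000 ≈ 0.942300

step 1 [0.5y] bond c/2=17/400: DF=(399069/400000 − 17/400·(0))/(1+17/400) = 957/1000 ≈ 0.957000
step 2 [1y] bond c/2=1/32: DF=(320529/320000 − 1/32·(0.957000))/(1+1/32) = 9423/10000 ≈ 0.942300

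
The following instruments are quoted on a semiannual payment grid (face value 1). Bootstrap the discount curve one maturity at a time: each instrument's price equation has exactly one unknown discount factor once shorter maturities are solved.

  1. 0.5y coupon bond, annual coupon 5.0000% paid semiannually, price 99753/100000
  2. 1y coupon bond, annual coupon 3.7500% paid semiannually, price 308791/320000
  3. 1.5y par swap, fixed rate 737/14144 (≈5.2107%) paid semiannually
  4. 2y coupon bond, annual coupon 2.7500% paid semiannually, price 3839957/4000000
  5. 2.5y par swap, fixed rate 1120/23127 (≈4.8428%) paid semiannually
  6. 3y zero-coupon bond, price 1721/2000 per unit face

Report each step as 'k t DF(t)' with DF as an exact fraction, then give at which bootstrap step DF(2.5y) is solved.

step 1 [0.5y] bond c/2=1/40: DF=(99753/100000 − 1/40·(0))/(1+1/40) = 2433/2500 ≈ 0.973200
step 2 [1y] bond c/2=3/160: DF=(308791/320000 − 3/160·(0.973200))/(1+3/160) = 9293/10000 ≈ 0.929300
step 3 [1.5y] swap r/2=737/28288: DF=(1 − 737/28288·(0.973200+0.929300))/(1+737/28288) = 9263/10000 ≈ 0.926300
step 4 [2y] bond c/2=11/800: DF=(3839957/4000000 − 11/800·(0.973200+0.929300+0.926300))/(1+11/800) = 4543/5000 ≈ 0.908600
step 5 [2.5y] swap r/2=560/23127: DF=(1 − 560/23127·(0.973200+0.929300+0.926300+0.908600))/(1+560/23127) = 111/125 ≈ 0.888000
step 6 [3y] zero: DF = P = 1721/2000 ≈ 0.860500

1 1/2 2433/2500
2 1 9293/10000
3 3/2 9263/10000
4 2 4543/5000
5 5/2 111/125
6 3 1721/2000
DF(2.5y) is solved at step 5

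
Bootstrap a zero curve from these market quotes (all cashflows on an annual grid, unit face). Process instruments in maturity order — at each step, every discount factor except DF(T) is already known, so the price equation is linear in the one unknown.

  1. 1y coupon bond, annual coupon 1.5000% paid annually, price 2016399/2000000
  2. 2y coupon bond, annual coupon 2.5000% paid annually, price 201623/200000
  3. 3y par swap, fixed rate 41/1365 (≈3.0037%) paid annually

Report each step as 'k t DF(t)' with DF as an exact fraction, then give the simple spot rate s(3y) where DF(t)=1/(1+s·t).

step 1 [1y] bond c/1=3/200: DF=(2016399/2000000 − 3/200·(0))/(1+3/200) = 9933/10000 ≈ 0.993300
step 2 [2y] bond c/1=1/40: DF=(201623/200000 − 1/40·(0.993300))/(1+1/40) = 9593/10000 ≈ 0.959300
step 3 [3y] swap r/1=41/1365: DF=(1 − 41/1365·(0.993300+0.959300))/(1+41/1365) = 9139/10000 ≈ 0.913900

1 1 9933/10000
2 2 9593/10000
3 3 9139/10000
s(3y) = (1/(9139/10000) − 1)/(3) = 287/9139 ≈ 3.1404%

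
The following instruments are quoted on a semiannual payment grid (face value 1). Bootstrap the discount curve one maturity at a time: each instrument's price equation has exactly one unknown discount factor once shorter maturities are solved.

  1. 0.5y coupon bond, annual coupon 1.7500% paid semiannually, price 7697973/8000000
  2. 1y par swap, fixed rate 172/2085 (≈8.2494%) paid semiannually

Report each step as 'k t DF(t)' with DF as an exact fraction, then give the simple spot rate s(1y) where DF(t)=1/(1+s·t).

step 1 [0.5y] bond c/2=7/800: DF=(7697973/8000000 − 7/800·(0))/(1+7/800) = 9539/10000 ≈ 0.953900
step 2 [1y] swap r/2=86/2085: DF=(1 − 86/2085·(0.953900))/(1+86/2085) = 4613/5000 ≈ 0.922600

1 1/2 9539/10000
2 1 4613/5000
s(1y) = (1/(4613/5000) − 1)/(1) = 387/4613 ≈ 8.3893%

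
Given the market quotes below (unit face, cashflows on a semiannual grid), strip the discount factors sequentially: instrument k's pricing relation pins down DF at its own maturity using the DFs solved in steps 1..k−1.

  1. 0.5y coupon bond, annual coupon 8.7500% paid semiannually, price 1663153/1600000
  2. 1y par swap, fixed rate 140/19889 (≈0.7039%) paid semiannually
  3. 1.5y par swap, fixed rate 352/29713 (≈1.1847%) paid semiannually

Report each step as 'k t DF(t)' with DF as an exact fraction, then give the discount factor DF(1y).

step 1 [0.5y] bond c/2=7/160: DF=(1663153/1600000 − 7/160·(0))/(1+7/160) = 9959/10000 ≈ 0.995900
step 2 [1y] swap r/2=70/19889: DF=(1 − 70/19889·(0.995900))/(1+70/19889) = 993/1000 ≈ 0.993000
step 3 [1.5y] swap r/2=176/29713: DF=(1 − 176/29713·(0.995900+0.993000))/(1+176/29713) = 614/625 ≈ 0.982400

1 1/2 9959/10000
2 1 993/1000
3 3/2 614/625
DF(1y) = 993/1000 ≈ 0.993000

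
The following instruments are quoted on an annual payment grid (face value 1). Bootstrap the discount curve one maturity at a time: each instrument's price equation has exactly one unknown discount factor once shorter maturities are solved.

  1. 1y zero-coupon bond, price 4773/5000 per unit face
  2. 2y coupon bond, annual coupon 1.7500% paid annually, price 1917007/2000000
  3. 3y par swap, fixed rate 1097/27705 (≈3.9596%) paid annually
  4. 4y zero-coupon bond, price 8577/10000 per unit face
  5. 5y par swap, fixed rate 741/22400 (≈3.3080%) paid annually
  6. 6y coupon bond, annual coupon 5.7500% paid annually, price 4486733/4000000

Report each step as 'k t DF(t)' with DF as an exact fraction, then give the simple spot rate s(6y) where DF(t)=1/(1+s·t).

step 1 [1y] zero: DF = P = 4773/5000 ≈ 0.954600
step 2 [2y] bond c/1=7/400: DF=(1917007/2000000 − 7/400·(0.954600))/(1+7/400) = 1157/1250 ≈ 0.925600
step 3 [3y] swap r/1=1097/27705: DF=(1 − 1097/27705·(0.954600+0.925600))/(1+1097/27705) = 8903/10000 ≈ 0.890300
step 4 [4y] zero: DF = P = 8577/10000 ≈ 0.857700
step 5 [5y] swap r/1=741/22400: DF=(1 − 741/22400·(0.954600+0.925600+0.890300+0.857700))/(1+741/22400) = 4259/5000 ≈ 0.851800
step 6 [6y] bond c/1=23/400: DF=(4486733/4000000 − 23/400·(0.954600+0.925600+0.890300+0.857700+0.851800))/(1+23/400) = 8171/10000 ≈ 0.817100

1 1 4773/5000
2 2 1157/1250
3 3 8903/10000
4 4 8577/10000
5 5 4259/5000
6 6 8171/10000
s(6y) = (1/(8171/10000) − 1)/(6) = 1829/49026 ≈ 3.7307%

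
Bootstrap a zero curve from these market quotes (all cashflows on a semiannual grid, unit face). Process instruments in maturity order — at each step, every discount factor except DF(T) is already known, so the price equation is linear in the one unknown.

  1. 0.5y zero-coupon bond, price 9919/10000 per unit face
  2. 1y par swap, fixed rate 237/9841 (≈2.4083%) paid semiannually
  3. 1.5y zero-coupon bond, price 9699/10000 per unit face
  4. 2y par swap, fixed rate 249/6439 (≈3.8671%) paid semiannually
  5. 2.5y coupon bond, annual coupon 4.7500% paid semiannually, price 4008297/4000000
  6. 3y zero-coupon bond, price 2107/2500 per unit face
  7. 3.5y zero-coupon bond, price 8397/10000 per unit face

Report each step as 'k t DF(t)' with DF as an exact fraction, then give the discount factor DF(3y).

step 1 [0.5y] zero: DF = P = 9919/10000 ≈ 0.991900
step 2 [1y] swap r/2=237/19682: DF=(1 − 237/19682·(0.991900))/(1+237/19682) = 9763/10000 ≈ 0.976300
step 3 [1.5y] zero: DF = P = 9699/10000 ≈ 0.969900
step 4 [2y] swap r/2=249/12878: DF=(1 − 249/12878·(0.991900+0.976300+0.969900))/(1+249/12878) = 9253/10000 ≈ 0.925300
step 5 [2.5y] bond c/2=19/800: DF=(4008297/4000000 − 19/800·(0.991900+0.976300+0.969900+0.925300))/(1+19/800) = 2223/2500 ≈ 0.889200
step 6 [3y] zero: DF = P = 2107/2500 ≈ 0.842800
step 7 [3.5y] zero: DF = P = 8397/10000 ≈ 0.839700

1 1/2 9919/10000
2 1 9763/10000
3 3/2 9699/10000
4 2 9253/10000
5 5/2 2223/2500
6 3 2107/2500
7 7/2 8397/10000
DF(3y) = 2107/2500 ≈ 0.842800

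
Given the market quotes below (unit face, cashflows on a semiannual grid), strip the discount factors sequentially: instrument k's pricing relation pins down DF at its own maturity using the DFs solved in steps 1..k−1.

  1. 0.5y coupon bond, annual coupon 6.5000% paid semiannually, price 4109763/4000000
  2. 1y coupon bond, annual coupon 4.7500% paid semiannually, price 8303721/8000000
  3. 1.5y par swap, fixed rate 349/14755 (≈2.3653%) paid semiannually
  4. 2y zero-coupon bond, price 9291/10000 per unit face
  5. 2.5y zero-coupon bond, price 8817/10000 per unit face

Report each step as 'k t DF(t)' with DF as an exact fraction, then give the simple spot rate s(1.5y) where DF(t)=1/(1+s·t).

1 1/2 9951/10000
2 1 2477/2500
3 3/2 9651/10000
4 2 9291/10000
5 5/2 8817/10000
s(1.5y) = (1/(9651/10000) − 1)/(3/2) = 698/28953 ≈ 2.4108%

step 1 [0.5y] bond c/2=13/400: DF=(4109763/4000000 − 13/400·(0))/(1+13/400) = 9951/10000 ≈ 0.995100
step 2 [1y] bond c/2=19/800: DF=(8303721/8000000 − 19/800·(0.995100))/(1+19/800) = 2477/2500 ≈ 0.990800
step 3 [1.5y] swap r/2=349/29510: DF=(1 − 349/29510·(0.995100+0.990800))/(1+349/29510) = 9651/10000 ≈ 0.965100
step 4 [2y] zero: DF = P = 9291/10000 ≈ 0.929100
step 5 [2.5y] zero: DF = P = 8817/10000 ≈ 0.881700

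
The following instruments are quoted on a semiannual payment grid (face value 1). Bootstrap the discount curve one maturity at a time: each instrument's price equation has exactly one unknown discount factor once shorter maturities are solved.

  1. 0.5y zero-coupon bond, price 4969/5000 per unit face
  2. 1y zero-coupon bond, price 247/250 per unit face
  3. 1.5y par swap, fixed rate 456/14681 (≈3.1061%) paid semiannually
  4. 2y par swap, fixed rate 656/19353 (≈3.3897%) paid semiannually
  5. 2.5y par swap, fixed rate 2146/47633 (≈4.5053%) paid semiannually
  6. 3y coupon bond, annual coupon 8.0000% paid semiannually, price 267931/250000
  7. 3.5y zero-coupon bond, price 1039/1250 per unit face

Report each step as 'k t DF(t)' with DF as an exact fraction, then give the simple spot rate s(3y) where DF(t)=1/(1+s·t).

1 1/2 4969/5000
2 1 247/250
3 3/2 1193/1250
4 2 584/625
5 5/2 8927/10000
6 3 8473/10000
7 7/2 1039/1250
s(3y) = (1/(8473/10000) − 1)/(3) = 509/8473 ≈ 6.0073%

step 1 [0.5y] zero: DF = P = 4969/5000 ≈ 0.993800
step 2 [1y] zero: DF = P = 247/250 ≈ 0.988000
step 3 [1.5y] swap r/2=228/14681: DF=(1 − 228/14681·(0.993800+0.988000))/(1+228/14681) = 1193/1250 ≈ 0.954400
step 4 [2y] swap r/2=328/19353: DF=(1 − 328/19353·(0.993800+0.988000+0.954400))/(1+328/19353) = 584/625 ≈ 0.934400
step 5 [2.5y] swap r/2=1073/47633: DF=(1 − 1073/47633·(0.993800+0.988000+0.954400+0.934400))/(1+1073/47633) = 8927/10000 ≈ 0.892700
step 6 [3y] bond c/2=1/25: DF=(267931/250000 − 1/25·(0.993800+0.988000+0.954400+0.934400+0.892700))/(1+1/25) = 8473/10000 ≈ 0.847300
step 7 [3.5y] zero: DF = P = 1039/1250 ≈ 0.831200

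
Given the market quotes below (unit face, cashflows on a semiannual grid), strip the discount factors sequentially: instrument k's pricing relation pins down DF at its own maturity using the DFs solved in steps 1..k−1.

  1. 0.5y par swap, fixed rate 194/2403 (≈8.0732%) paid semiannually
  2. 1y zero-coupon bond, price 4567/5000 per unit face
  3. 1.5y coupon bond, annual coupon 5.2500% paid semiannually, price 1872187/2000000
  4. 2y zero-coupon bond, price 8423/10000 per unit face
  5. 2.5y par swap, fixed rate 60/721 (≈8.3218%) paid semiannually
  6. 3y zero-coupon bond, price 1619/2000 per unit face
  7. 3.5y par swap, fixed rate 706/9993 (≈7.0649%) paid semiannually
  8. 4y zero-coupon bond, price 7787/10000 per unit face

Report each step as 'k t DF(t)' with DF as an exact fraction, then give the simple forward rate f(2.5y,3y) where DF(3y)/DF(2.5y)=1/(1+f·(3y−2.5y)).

step 1 [0.5y] swap r/2=97/2403: DF=(1 − 97/2403·(0))/(1+97/2403) = 2403/2500 ≈ 0.961200
step 2 [1y] zero: DF = P = 4567/5000 ≈ 0.913400
step 3 [1.5y] bond c/2=21/800: DF=(1872187/2000000 − 21/800·(0.961200+0.913400))/(1+21/800) = 4321/5000 ≈ 0.864200
step 4 [2y] zero: DF = P = 8423/10000 ≈ 0.842300
step 5 [2.5y] swap r/2=30/721: DF=(1 − 30/721·(0.961200+0.913400+0.864200+0.842300))/(1+30/721) = 817/1000 ≈ 0.817000
step 6 [3y] zero: DF = P = 1619/2000 ≈ 0.809500
step 7 [3.5y] swap r/2=353/9993: DF=(1 − 353/9993·(0.961200+0.913400+0.864200+0.842300+0.817000+0.809500))/(1+353/9993) = 3941/5000 ≈ 0.788200
step 8 [4y] zero: DF = P = 7787/10000 ≈ 0.778700

1 1/2 2403/2500
2 1 4567/5000
3 3/2 4321/5000
4 2 8423/10000
5 5/2 817/1000
6 3 1619/2000
7 7/2 3941/5000
8 4 7787/10000
f(2.5y,3y) = ((817/1000)/(1619/2000) − 1)/(1/2) = 30/1619 ≈ 1.8530%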